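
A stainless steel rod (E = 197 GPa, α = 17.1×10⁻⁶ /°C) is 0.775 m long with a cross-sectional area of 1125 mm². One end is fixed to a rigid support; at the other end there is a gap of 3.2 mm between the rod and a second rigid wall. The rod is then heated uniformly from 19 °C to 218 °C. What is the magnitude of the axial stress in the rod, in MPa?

Free thermal elongation = αΔT L = 17.1×10⁻⁶ × 199 × 775 = 2.637 mm.
This is smaller than the 3.2 mm clearance, so the rod expands freely without reaching the stop — the stress is zero.

σ ≈ 0 MPa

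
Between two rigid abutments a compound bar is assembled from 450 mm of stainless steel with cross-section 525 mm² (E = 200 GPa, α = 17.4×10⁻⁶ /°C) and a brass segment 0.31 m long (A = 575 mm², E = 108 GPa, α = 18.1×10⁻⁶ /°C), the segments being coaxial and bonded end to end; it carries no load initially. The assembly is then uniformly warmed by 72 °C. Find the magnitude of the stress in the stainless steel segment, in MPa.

σ ≈ 199 MPa (compressive)

Free thermal expansion of the whole bar: Σ αᵢΔT Lᵢ = 17.4×10⁻⁶×72×450 + 18.1×10⁻⁶×72×310 = 0.9678 mm.
Since the ends are fixed, an axial force P builds up, equal in every segment, with P · Σ Lᵢ/(AᵢEᵢ) = δ_free.
The series flexibility is Σ Lᵢ/(AᵢEᵢ) = 450/(525×200×10³) + 310/(575×108×10³) = 9.278×10⁻⁶ mm/N.
Hence P = δ_free / Σ(L/AE) = 0.9678/9.278×10⁻⁶ = 104.3 kN (compressive).
σ_{stainless steel} = P / A = 104300 / 525 = 198.7 MPa.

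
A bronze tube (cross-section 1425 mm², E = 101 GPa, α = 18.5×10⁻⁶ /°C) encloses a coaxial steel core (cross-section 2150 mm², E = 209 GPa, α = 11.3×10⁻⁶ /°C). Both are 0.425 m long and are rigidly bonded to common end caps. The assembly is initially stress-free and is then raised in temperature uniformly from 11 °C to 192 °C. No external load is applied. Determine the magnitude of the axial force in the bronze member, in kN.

P ≈ 142 kN (compressive in the bronze)

Equilibrium of a rigid end plate with no external load gives equal and opposite internal forces ±P in the two members. Since α_{bronze} > α_{steel}, heating drives the bronze into compression and the steel into tension.
Equating the net (thermal + elastic) strains gives |α₁ − α₂|·ΔT = P·[1/(A₁E₁) + 1/(A₂E₂)].
|α₁ − α₂|·ΔT = 7.2×10⁻⁶ × 181 = 0.001303.
1/(A₁E₁) + 1/(A₂E₂) = 1/(1425×101×10³) + 1/(2150×209×10³) = 9.173×10⁻⁹ N⁻¹.
P = 0.001303 / 9.173×10⁻⁹ = 142100 N = 142.1 kN.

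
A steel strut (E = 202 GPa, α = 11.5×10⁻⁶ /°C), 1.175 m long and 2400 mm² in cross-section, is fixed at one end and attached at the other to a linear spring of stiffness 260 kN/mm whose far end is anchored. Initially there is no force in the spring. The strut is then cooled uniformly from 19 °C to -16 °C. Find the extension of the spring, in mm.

Free thermal contraction: δ_free = αΔT L = 11.5×10⁻⁶ × 35 × 1175 = 0.4729 mm.
Let P be the tensile force in the spring. The strut extends elastically by PL/(AE) and the spring stretches by P/k; together these equal δ_free.
P [ L/(AE) + 1/k ] = δ_free → P [ 1175/(2400×202×10³) + 1/(260×10³) ] = 0.4729.
P = 0.4729 / 6.27×10⁻⁶ = 75430 N.
Spring extension = P/k = 75430/(260×10³) = 0.2901 mm.

δ ≈ 0.29 mm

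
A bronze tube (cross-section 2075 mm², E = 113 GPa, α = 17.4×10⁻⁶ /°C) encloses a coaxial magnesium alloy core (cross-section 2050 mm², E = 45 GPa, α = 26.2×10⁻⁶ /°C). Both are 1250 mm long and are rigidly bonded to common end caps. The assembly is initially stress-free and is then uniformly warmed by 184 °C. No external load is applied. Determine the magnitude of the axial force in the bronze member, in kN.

Equilibrium of a rigid end plate with no external load gives equal and opposite internal forces ±P in the two members. Since α_{magnesium alloy} > α_{bronze}, heating drives the magnesium alloy into compression and the bronze into tension.
Setting the final lengths equal and cancelling L: (α₁ − α₂)ΔT = P/(A₁E₁) + P/(A₂E₂).
|α₁ − α₂|·ΔT = 8.8×10⁻⁶ × 184 = 0.001619.
1/(A₁E₁) + 1/(A₂E₂) = 1/(2075×113×10³) + 1/(2050×45×10³) = 1.51×10⁻⁸ N⁻¹.
So P = 0.001619 / 1.51×10⁻⁸ = 107.2 kN.

P ≈ 107 kN (tensile in the bronze)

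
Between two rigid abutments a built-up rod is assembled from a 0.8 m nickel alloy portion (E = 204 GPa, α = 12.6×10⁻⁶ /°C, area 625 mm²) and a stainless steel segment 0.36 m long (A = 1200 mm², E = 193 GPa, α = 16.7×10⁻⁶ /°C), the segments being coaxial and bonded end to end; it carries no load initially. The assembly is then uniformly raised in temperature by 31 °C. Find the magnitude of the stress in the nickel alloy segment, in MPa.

σ ≈ 102 MPa (compressive)

Free thermal expansion of the whole bar: Σ αᵢΔT Lᵢ = 12.6×10⁻⁶×31×800 + 16.7×10⁻⁶×31×360 = 0.4989 mm.
Since the ends are fixed, an axial force P builds up, equal in every segment, with P · Σ Lᵢ/(AᵢEᵢ) = δ_free.
The series flexibility is Σ Lᵢ/(AᵢEᵢ) = 800/(625×204×10³) + 360/(1200×193×10³) = 7.829×10⁻⁶ mm/N.
Hence P = δ_free / Σ(L/AE) = 0.4989/7.829×10⁻⁶ = 63.72 kN (compressive).
σ_{nickel alloy} = P / A = 63720 / 625 = 102 MPa.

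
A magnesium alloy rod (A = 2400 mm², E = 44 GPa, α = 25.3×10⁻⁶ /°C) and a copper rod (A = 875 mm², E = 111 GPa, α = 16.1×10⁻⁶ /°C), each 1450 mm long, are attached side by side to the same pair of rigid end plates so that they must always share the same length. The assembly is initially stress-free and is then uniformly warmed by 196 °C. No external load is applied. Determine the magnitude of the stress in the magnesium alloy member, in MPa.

Both members must finish at the same length. With the larger α, the magnesium alloy tends to over-expand; the plates restrain it, putting the magnesium alloy in compression and the copper in tension. With no external load the two internal forces are equal and opposite, magnitude P.
Setting the final lengths equal and cancelling L: (α₁ − α₂)ΔT = P/(A₁E₁) + P/(A₂E₂).
|α₁ − α₂|·ΔT = 9.2×10⁻⁶ × 196 = 0.001803.
1/(A₁E₁) + 1/(A₂E₂) = 1/(2400×44×10³) + 1/(875×111×10³) = 1.977×10⁻⁸ N⁻¹.
So P = 0.001803 / 1.977×10⁻⁸ = 91.23 kN.
σ_{magnesium alloy} = P/A₁ = 91230/2400 = 38.01 MPa, compressive.

σ ≈ 38 MPa (compressive)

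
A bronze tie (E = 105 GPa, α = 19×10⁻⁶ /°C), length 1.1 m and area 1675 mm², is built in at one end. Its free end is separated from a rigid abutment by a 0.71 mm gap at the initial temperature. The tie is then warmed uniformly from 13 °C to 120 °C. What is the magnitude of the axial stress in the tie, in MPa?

Unrestrained expansion: δ_free = αΔT L = 19×10⁻⁶ × 107 × 1100 = 2.236 mm.
After closing the 0.71 mm clearance, 2.236 − 0.71 = 1.526 mm of expansion remains to be suppressed by the wall.
So σ = E(δ_free − g)/L = 105×10³ × 1.526/1100 = 145.7 MPa.

σ ≈ 146 MPa (compressive)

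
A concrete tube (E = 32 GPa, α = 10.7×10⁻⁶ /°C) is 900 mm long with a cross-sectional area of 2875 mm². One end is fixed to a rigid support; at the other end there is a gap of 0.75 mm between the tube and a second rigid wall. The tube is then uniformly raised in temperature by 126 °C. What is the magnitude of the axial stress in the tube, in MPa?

If the wall were absent the tube would grow by αΔT L = 10.7×10⁻⁶ × 126 × 900 = 1.213 mm.
The gap closes (δ_free > 0.75 mm) and the wall then resists a further 1.213 − 0.75 = 0.4634 mm of expansion.
So σ = E(δ_free − g)/L = 32×10³ × 0.4634/900 = 16.48 MPa.

σ ≈ 16.5 MPa (compressive)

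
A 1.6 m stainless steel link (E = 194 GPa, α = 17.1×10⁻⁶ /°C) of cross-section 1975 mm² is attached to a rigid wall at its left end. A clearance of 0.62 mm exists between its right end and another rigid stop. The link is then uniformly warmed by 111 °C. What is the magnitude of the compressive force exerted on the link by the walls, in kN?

P ≈ 579 kN

Free thermal elongation = αΔT L = 17.1×10⁻⁶ × 111 × 1600 = 3.037 mm.
The gap closes (δ_free > 0.62 mm) and the wall then resists a further 3.037 − 0.62 = 2.417 mm of expansion.
That suppressed elongation corresponds to σ = E·Δ/L = 194×10³ × 2.417/1600 = 293.1 MPa.
P = σA = 293.1 × 1975 = 578.8 kN.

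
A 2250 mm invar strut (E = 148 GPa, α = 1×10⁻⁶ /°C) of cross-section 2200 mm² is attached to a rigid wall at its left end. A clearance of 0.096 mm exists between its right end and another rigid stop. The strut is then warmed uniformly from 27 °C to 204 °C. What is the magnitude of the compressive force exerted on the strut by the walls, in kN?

Free thermal elongation = αΔT L = 1×10⁻⁶ × 177 × 2250 = 0.3982 mm.
This exceeds the 0.096 mm gap, so the wall pushes back. The portion of expansion that must be recovered elastically is δ_free − gap = 0.3982 − 0.096 = 0.3023 mm.
So σ = E(δ_free − g)/L = 148×10³ × 0.3023/2250 = 19.88 MPa.
P = σA = 19.88 × 2200 = 43.74 kN.

P ≈ 43.7 kN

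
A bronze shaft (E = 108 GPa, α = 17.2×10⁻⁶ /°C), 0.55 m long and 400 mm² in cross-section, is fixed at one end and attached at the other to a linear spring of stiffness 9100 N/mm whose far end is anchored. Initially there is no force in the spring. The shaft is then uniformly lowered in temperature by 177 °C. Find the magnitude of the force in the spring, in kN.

P ≈ 13.7 kN

Free thermal contraction: δ_free = αΔT L = 17.2×10⁻⁶ × 177 × 550 = 1.674 mm.
Let P be the tensile force in the spring. The shaft extends elastically by PL/(AE) and the spring stretches by P/k; together these equal δ_free.
P [ L/(AE) + 1/k ] = δ_free → P [ 550/(400×108×10³) + 1/(9100) ] = 1.674.
P = 1.674 / 0.0001226 = 13660 N.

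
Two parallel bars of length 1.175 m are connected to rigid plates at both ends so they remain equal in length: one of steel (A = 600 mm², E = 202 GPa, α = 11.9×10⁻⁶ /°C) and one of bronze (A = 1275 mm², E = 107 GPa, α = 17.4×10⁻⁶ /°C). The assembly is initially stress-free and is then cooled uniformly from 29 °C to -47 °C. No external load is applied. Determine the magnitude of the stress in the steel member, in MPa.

Equilibrium of a rigid end plate with no external load gives equal and opposite internal forces ±P in the two members. Since α_{bronze} > α_{steel}, cooling drives the bronze into tension and the steel into compression.
Setting the final lengths equal and cancelling L: (α₁ − α₂)ΔT = P/(A₁E₁) + P/(A₂E₂).
|α₁ − α₂|·ΔT = 5.5×10⁻⁶ × 76 = 0.000418.
1/(A₁E₁) + 1/(A₂E₂) = 1/(600×202×10³) + 1/(1275×107×10³) = 1.558×10⁻⁸ N⁻¹.
P = 0.000418 / 1.558×10⁻⁸ = 26830 N = 26.83 kN.
σ_{steel} = P/A₁ = 26830/600 = 44.71 MPa, compressive.

σ ≈ 44.7 MPa (compressive)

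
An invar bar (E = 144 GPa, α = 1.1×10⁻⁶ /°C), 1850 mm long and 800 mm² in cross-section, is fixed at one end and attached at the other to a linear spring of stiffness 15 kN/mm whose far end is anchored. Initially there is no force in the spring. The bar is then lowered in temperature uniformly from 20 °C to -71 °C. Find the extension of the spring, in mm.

Free thermal contraction: δ_free = αΔT L = 1.1×10⁻⁶ × 91 × 1850 = 0.1852 mm.
With a force P in the spring, the elastic change of the bar is PL/(AE) and that of the spring is P/k; compatibility requires their sum to equal δ_free.
P [ L/(AE) + 1/k ] = δ_free → P [ 1850/(800×144×10³) + 1/(15×10³) ] = 0.1852.
P = 0.1852 / 8.273×10⁻⁵ = 2239 N.
Spring extension = P/k = 2239/(15×10³) = 0.1492 mm.

δ ≈ 0.149 mm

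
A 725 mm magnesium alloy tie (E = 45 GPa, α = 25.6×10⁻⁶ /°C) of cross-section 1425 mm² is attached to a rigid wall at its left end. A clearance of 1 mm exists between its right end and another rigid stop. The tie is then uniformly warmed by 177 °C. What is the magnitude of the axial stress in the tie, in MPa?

σ ≈ 142 MPa (compressive)

Unrestrained expansion: δ_free = αΔT L = 25.6×10⁻⁶ × 177 × 725 = 3.285 mm.
This exceeds the 1 mm gap, so the wall pushes back. The portion of expansion that must be recovered elastically is δ_free − gap = 3.285 − 1 = 2.285 mm.
That suppressed elongation corresponds to σ = E·Δ/L = 45×10³ × 2.285/725 = 141.8 MPa.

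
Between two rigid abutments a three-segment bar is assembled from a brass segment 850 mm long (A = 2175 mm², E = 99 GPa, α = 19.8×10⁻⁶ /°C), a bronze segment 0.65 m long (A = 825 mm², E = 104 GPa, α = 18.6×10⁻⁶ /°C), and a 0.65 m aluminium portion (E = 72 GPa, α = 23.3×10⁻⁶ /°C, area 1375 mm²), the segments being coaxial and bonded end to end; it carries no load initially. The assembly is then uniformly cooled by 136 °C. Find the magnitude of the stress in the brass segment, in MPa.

σ ≈ 152 MPa (tensile)

If the supports were absent, the total length change would be Σ αᵢΔT Lᵢ = 19.8×10⁻⁶×136×850 + 18.6×10⁻⁶×136×650 + 23.3×10⁻⁶×136×650 = 5.993 mm.
Since the ends are fixed, an axial force P builds up, equal in every segment, with P · Σ Lᵢ/(AᵢEᵢ) = δ_free.
Σ Lᵢ/(AᵢEᵢ) = 850/(2175×99×10³) + 650/(825×104×10³) + 650/(1375×72×10³) = 1.809×10⁻⁵ mm/N.
So P = 5.993 / 1.809×10⁻⁵ = 331.3 kN, tensile.
σ_{brass} = P / A = 331300 / 2175 = 152.3 MPa.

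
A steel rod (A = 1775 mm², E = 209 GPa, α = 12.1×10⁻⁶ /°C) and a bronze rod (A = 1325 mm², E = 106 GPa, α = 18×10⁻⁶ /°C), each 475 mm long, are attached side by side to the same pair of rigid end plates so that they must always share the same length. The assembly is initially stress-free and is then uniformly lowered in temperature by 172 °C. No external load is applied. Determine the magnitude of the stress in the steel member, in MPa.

The bronze has the larger α, so on cooling it would change length more than the steel if both were free. The rigid plates force a common final length, so the bronze is put into tension and the steel into compression, with equal and opposite forces P (no external load).
Compatibility of the two members (thermal + elastic change equal): (α₁ − α₂)ΔT = P·[1/(A₁E₁) + 1/(A₂E₂)].
|α₁ − α₂|·ΔT = 5.9×10⁻⁶ × 172 = 0.001015.
1/(A₁E₁) + 1/(A₂E₂) = 1/(1775×209×10³) + 1/(1325×106×10³) = 9.816×10⁻⁹ N⁻¹.
P = 0.001015 / 9.816×10⁻⁹ = 103400 N = 103.4 kN.
σ_{steel} = P/A₁ = 103400/1775 = 58.25 MPa, compressive.

σ ≈ 58.2 MPa (compressive)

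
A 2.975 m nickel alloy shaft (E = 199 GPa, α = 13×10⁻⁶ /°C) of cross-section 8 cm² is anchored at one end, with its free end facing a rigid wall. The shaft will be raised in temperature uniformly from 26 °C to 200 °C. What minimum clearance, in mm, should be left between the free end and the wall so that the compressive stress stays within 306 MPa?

Free expansion if unrestrained: δ_free = αΔT L = 13×10⁻⁶ × 174 × 2975 = 6.729 mm.
At the allowable stress the elastic shortening the wall may impose is σL/E = 306 × 2975 / (199×10³) = 4.575 mm.
So the gap has to take up the difference, g_min = δ_free − σL/E = 6.729 − 4.575 = 2.155 mm.

g ≈ 2.15 mm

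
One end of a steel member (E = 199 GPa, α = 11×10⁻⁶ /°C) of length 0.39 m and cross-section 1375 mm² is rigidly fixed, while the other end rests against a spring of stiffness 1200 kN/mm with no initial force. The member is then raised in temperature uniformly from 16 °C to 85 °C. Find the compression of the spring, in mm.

The unrestrained thermal change is αΔT L = 11×10⁻⁶ × 69 × 390 = 0.296 mm.
With a force P in the spring, the elastic change of the member is PL/(AE) and that of the spring is P/k; compatibility requires their sum to equal δ_free.
So P = δ_free / [L/(AE) + 1/k] = 0.296 / [ 390/(1375×199×10³) + 1/(1200×10³) ].
P = 0.296 / 2.259×10⁻⁶ = 131100 N.
Spring compression = P/k = 131100/(1200×10³) = 0.1092 mm.

δ ≈ 0.109 mm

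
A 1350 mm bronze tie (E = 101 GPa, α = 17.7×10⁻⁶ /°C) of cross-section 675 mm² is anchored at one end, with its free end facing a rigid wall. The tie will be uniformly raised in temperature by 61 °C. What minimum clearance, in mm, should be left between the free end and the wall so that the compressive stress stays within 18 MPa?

With no wall the tie would lengthen by αΔT L = 17.7×10⁻⁶ × 61 × 1350 = 1.458 mm.
A stress of 18 MPa corresponds to the wall pushing the tie back by σL/E = 18×1350/(101×10³) = 0.2406 mm.
So the gap has to take up the difference, g_min = δ_free − σL/E = 1.458 − 0.2406 = 1.217 mm.

g ≈ 1.22 mm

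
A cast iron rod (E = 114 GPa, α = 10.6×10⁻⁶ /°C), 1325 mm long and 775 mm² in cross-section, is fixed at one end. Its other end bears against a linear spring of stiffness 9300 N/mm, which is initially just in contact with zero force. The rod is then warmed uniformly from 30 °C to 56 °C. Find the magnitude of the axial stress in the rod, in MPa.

The unrestrained thermal change is αΔT L = 10.6×10⁻⁶ × 26 × 1325 = 0.3652 mm.
With a force P in the spring, the elastic change of the rod is PL/(AE) and that of the spring is P/k; compatibility requires their sum to equal δ_free.
P [ L/(AE) + 1/k ] = δ_free → P [ 1325/(775×114×10³) + 1/(9300) ] = 0.3652.
P = 0.3652 / 0.0001225 = 2980 N.
σ = P/A = 2980/775 = 3.846 MPa.

σ ≈ 3.85 MPa (compressive)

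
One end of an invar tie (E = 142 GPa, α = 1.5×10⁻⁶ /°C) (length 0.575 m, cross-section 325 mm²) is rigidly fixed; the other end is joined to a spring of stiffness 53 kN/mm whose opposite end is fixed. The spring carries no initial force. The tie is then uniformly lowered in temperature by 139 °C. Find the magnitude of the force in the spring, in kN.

P ≈ 3.83 kN

Free thermal contraction: δ_free = αΔT L = 1.5×10⁻⁶ × 139 × 575 = 0.1199 mm.
With a force P in the spring, the elastic change of the tie is PL/(AE) and that of the spring is P/k; compatibility requires their sum to equal δ_free.
P [ L/(AE) + 1/k ] = δ_free → P [ 575/(325×142×10³) + 1/(53×10³) ] = 0.1199.
P = 0.1199 / 3.133×10⁻⁵ = 3827 N.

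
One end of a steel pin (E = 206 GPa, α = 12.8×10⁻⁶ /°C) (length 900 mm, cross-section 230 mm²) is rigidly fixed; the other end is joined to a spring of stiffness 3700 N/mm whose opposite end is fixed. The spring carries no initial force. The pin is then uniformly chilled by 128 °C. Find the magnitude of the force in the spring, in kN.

P ≈ 5.1 kN

The unrestrained thermal change is αΔT L = 12.8×10⁻⁶ × 128 × 900 = 1.475 mm.
Let P be the tensile force in the spring. The pin extends elastically by PL/(AE) and the spring stretches by P/k; together these equal δ_free.
P [ L/(AE) + 1/k ] = δ_free → P [ 900/(230×206×10³) + 1/(3700) ] = 1.475.
P = 1.475 / 0.0002893 = 5098 N.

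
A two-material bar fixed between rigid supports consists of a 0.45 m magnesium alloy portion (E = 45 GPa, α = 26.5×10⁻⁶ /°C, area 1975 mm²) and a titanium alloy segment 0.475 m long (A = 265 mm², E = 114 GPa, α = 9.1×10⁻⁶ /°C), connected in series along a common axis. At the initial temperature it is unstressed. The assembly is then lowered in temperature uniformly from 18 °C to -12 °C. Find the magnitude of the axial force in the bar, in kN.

If the supports were absent, the total length change would be Σ αᵢΔT Lᵢ = 26.5×10⁻⁶×30×450 + 9.1×10⁻⁶×30×475 = 0.4874 mm.
The rigid supports impose zero overall length change; the single axial force P common to all segments must satisfy P Σ Lᵢ/(AᵢEᵢ) = δ_free.
Σ Lᵢ/(AᵢEᵢ) = 450/(1975×45×10³) + 475/(265×114×10³) = 2.079×10⁻⁵ mm/N.
So P = 0.4874 / 2.079×10⁻⁵ = 23.45 kN, tensile.

P ≈ 23.4 kN (tensile)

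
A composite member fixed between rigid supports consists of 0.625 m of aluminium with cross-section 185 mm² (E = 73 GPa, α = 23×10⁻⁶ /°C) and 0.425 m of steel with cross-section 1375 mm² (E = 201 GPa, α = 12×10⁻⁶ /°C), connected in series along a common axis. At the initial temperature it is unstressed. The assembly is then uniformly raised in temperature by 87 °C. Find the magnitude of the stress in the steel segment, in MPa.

σ ≈ 25.8 MPa (compressive)

If the supports were absent, the total length change would be Σ αᵢΔT Lᵢ = 23×10⁻⁶×87×625 + 12×10⁻⁶×87×425 = 1.694 mm.
The walls prevent any net length change, so an axial force P (same in every segment) develops. Compatibility: P · Σ Lᵢ/(AᵢEᵢ) = δ_free.
Σ Lᵢ/(AᵢEᵢ) = 625/(185×73×10³) + 425/(1375×201×10³) = 4.782×10⁻⁵ mm/N.
So P = 1.694 / 4.782×10⁻⁵ = 35.43 kN, compressive.
σ_{steel} = P / A = 35430 / 1375 = 25.77 MPa.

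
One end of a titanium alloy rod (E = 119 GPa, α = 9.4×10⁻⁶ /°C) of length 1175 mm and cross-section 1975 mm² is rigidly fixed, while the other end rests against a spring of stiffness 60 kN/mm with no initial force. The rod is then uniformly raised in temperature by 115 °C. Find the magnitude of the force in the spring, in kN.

P ≈ 58.6 kN

Free thermal expansion: δ_free = αΔT L = 9.4×10⁻⁶ × 115 × 1175 = 1.27 mm.
With a force P in the spring, the elastic change of the rod is PL/(AE) and that of the spring is P/k; compatibility requires their sum to equal δ_free.
P [ L/(AE) + 1/k ] = δ_free → P [ 1175/(1975×119×10³) + 1/(60×10³) ] = 1.27.
P = 1.27 / 2.167×10⁻⁵ = 58620 N.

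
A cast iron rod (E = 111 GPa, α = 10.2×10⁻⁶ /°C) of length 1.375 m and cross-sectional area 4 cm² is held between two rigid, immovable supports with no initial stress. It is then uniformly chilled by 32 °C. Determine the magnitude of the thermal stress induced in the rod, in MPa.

σ ≈ 36.2 MPa (tensile)

With length fixed, the mechanical strain must cancel the thermal strain αΔT = 10.2×10⁻⁶ × 32 = 326.4×10⁻⁶.
The stress required to suppress this strain is σ = Eε = 111×10³ × 326.4×10⁻⁶ = 36.23 MPa, tensile since the rod is trying to contract.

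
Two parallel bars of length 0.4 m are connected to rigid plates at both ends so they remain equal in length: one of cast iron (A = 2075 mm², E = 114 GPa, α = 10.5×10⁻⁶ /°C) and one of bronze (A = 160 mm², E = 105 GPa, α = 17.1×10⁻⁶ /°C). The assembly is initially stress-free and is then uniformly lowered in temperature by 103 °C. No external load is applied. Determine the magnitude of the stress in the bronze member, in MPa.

σ ≈ 66.6 MPa (tensile)

Both members must finish at the same length. With the larger α, the bronze tends to over-contract; the plates restrain it, putting the bronze in tension and the cast iron in compression. With no external load the two internal forces are equal and opposite, magnitude P.
Equating the net (thermal + elastic) strains gives |α₁ − α₂|·ΔT = P·[1/(A₁E₁) + 1/(A₂E₂)].
|α₁ − α₂|·ΔT = 6.6×10⁻⁶ × 103 = 0.0006798.
1/(A₁E₁) + 1/(A₂E₂) = 1/(2075×114×10³) + 1/(160×105×10³) = 6.375×10⁻⁸ N⁻¹.
P = 0.0006798 / 6.375×10⁻⁸ = 10660 N = 10.66 kN.
σ_{bronze} = P/A₂ = 10660/160 = 66.65 MPa, tensile.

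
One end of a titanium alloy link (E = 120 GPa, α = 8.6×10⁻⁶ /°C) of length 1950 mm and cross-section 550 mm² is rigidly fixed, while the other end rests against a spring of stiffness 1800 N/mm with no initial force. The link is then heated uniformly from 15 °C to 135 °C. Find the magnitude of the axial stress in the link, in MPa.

If the spring were absent the link would lengthen by αΔT L = 8.6×10⁻⁶ × 120 × 1950 = 2.012 mm.
With a force P in the spring, the elastic change of the link is PL/(AE) and that of the spring is P/k; compatibility requires their sum to equal δ_free.
So P = δ_free / [L/(AE) + 1/k] = 2.012 / [ 1950/(550×120×10³) + 1/(1800) ].
P = 2.012 / 0.0005851 = 3439 N.
σ = P/A = 3439/550 = 6.253 MPa.

σ ≈ 6.25 MPa (compressive)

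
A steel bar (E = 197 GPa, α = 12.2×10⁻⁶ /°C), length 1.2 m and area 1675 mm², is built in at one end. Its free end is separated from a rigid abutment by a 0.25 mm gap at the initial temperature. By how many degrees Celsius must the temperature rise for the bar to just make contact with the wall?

ΔT ≈ 17.1 °C

Contact occurs when the free expansion equals the gap: αΔT L = 0.25 mm.
So ΔT = g/(αL) = 0.25/(12.2×10⁻⁶ × 1200) = 17.08 °C.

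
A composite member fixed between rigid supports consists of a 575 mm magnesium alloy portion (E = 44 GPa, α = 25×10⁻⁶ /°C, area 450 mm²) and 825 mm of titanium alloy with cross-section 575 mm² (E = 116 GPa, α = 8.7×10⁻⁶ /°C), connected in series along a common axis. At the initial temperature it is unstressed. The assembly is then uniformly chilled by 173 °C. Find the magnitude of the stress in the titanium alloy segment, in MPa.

σ ≈ 157 MPa (tensile)

If the supports were absent, the total length change would be Σ αᵢΔT Lᵢ = 25×10⁻⁶×173×575 + 8.7×10⁻⁶×173×825 = 3.729 mm.
The walls prevent any net length change, so an axial force P (same in every segment) develops. Compatibility: P · Σ Lᵢ/(AᵢEᵢ) = δ_free.
The series flexibility is Σ Lᵢ/(AᵢEᵢ) = 575/(450×44×10³) + 825/(575×116×10³) = 4.141×10⁻⁵ mm/N.
P = 3.729 / 4.141×10⁻⁵ = 90040 N = 90.04 kN, tensile.
σ_{titanium alloy} = P / A = 90040 / 575 = 156.6 MPa.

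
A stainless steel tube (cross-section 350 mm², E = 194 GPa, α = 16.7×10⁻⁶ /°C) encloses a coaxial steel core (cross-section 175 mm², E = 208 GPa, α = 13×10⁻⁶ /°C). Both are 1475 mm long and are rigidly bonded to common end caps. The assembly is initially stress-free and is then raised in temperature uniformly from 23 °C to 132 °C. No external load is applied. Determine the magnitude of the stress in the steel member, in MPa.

σ ≈ 54.6 MPa (tensile)

Both members must finish at the same length. With the larger α, the stainless steel tends to over-expand; the plates restrain it, putting the stainless steel in compression and the steel in tension. With no external load the two internal forces are equal and opposite, magnitude P.
Equating the net (thermal + elastic) strains gives |α₁ − α₂|·ΔT = P·[1/(A₁E₁) + 1/(A₂E₂)].
|α₁ − α₂|·ΔT = 3.7×10⁻⁶ × 109 = 0.0004033.
1/(A₁E₁) + 1/(A₂E₂) = 1/(350×194×10³) + 1/(175×208×10³) = 4.22×10⁻⁸ N⁻¹.
P = 0.0004033 / 4.22×10⁻⁸ = 9557 N = 9.557 kN.
σ_{steel} = P/A₂ = 9557/175 = 54.61 MPa, tensile.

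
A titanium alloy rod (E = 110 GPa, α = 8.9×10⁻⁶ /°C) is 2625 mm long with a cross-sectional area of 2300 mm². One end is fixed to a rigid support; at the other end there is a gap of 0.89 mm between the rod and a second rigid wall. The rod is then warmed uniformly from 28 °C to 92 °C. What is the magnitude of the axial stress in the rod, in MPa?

If the wall were absent the rod would grow by αΔT L = 8.9×10⁻⁶ × 64 × 2625 = 1.495 mm.
After closing the 0.89 mm clearance, 1.495 − 0.89 = 0.6052 mm of expansion remains to be suppressed by the wall.
So σ = E(δ_free − g)/L = 110×10³ × 0.6052/2625 = 25.36 MPa.

σ ≈ 25.4 MPa (compressive)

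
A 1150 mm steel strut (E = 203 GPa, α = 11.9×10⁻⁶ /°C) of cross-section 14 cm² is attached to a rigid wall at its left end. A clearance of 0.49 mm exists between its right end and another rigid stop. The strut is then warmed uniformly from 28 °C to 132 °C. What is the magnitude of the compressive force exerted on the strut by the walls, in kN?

P ≈ 231 kN

Unrestrained expansion: δ_free = αΔT L = 11.9×10⁻⁶ × 104 × 1150 = 1.423 mm.
After closing the 0.49 mm clearance, 1.423 − 0.49 = 0.9332 mm of expansion remains to be suppressed by the wall.
Compatibility: PL/(AE) = 0.9332 mm, so σ = P/A = E × (0.9332/1150) = 164.7 MPa.
P = σA = 164.7 × 1400 = 230.6 kN.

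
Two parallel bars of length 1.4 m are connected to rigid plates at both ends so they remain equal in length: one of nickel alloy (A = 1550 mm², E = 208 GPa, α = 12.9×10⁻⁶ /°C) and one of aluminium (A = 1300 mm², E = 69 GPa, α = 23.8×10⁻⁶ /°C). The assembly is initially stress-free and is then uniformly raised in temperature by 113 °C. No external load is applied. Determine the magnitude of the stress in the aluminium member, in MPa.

Equilibrium of a rigid end plate with no external load gives equal and opposite internal forces ±P in the two members. Since α_{aluminium} > α_{nickel alloy}, heating drives the aluminium into compression and the nickel alloy into tension.
Equating the net (thermal + elastic) strains gives |α₁ − α₂|·ΔT = P·[1/(A₁E₁) + 1/(A₂E₂)].
|α₁ − α₂|·ΔT = 10.9×10⁻⁶ × 113 = 0.001232.
1/(A₁E₁) + 1/(A₂E₂) = 1/(1550×208×10³) + 1/(1300×69×10³) = 1.425×10⁻⁸ N⁻¹.
P = 0.001232 / 1.425×10⁻⁸ = 86440 N = 86.44 kN.
σ_{aluminium} = P/A₂ = 86440/1300 = 66.49 MPa, compressive.

σ ≈ 66.5 MPa (compressive)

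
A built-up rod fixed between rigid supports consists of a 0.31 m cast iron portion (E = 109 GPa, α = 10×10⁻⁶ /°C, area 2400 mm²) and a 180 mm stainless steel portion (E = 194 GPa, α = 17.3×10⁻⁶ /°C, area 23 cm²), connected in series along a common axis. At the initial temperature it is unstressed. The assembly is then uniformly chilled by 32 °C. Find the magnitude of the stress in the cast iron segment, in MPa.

With the walls removed the bar would change length by δ_free = Σ αᵢΔT Lᵢ = 10×10⁻⁶×32×310 + 17.3×10⁻⁶×32×180 = 0.1988 mm.
The rigid supports impose zero overall length change; the single axial force P common to all segments must satisfy P Σ Lᵢ/(AᵢEᵢ) = δ_free.
Σ Lᵢ/(AᵢEᵢ) = 310/(2400×109×10³) + 180/(2300×194×10³) = 1.588×10⁻⁶ mm/N.
Hence P = δ_free / Σ(L/AE) = 0.1988/1.588×10⁻⁶ = 125.2 kN (tensile).
σ_{cast iron} = P / A = 125200 / 2400 = 52.16 MPa.

σ ≈ 52.2 MPa (tensile)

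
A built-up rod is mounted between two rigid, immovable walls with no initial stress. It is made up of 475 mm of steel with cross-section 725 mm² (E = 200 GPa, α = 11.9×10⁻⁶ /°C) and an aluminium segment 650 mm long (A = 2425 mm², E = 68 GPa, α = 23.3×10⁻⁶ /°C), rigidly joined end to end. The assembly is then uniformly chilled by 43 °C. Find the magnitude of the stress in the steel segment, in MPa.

σ ≈ 171 MPa (tensile)

Free thermal contraction of the whole bar: Σ αᵢΔT Lᵢ = 11.9×10⁻⁶×43×475 + 23.3×10⁻⁶×43×650 = 0.8943 mm.
Since the ends are fixed, an axial force P builds up, equal in every segment, with P · Σ Lᵢ/(AᵢEᵢ) = δ_free.
The series flexibility is Σ Lᵢ/(AᵢEᵢ) = 475/(725×200×10³) + 650/(2425×68×10³) = 7.218×10⁻⁶ mm/N.
Hence P = δ_free / Σ(L/AE) = 0.8943/7.218×10⁻⁶ = 123.9 kN (tensile).
σ_{steel} = P / A = 123900 / 725 = 170.9 MPa.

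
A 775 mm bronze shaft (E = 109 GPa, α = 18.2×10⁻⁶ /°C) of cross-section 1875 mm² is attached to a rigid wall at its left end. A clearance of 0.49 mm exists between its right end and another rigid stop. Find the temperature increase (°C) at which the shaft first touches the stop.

Contact occurs when the free expansion equals the gap: αΔT L = 0.49 mm.
So ΔT = g/(αL) = 0.49/(18.2×10⁻⁶ × 775) = 34.74 °C.

ΔT ≈ 34.7 °C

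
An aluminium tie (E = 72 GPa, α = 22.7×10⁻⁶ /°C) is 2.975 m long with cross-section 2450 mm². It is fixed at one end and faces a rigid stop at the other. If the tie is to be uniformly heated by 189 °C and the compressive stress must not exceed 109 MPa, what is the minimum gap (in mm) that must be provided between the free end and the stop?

Free expansion if unrestrained: δ_free = αΔT L = 22.7×10⁻⁶ × 189 × 2975 = 12.76 mm.
At the allowable stress the elastic shortening the wall may impose is σL/E = 109 × 2975 / (72×10³) = 4.504 mm.
So the gap has to take up the difference, g_min = δ_free − σL/E = 12.76 − 4.504 = 8.26 mm.

g ≈ 8.26 mm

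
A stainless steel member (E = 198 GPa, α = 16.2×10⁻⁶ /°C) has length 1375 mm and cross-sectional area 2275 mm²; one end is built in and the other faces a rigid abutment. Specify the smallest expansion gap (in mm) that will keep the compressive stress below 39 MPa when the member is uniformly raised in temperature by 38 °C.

g ≈ 0.576 mm

Free expansion if unrestrained: δ_free = αΔT L = 16.2×10⁻⁶ × 38 × 1375 = 0.8464 mm.
At the allowable stress the elastic shortening the wall may impose is σL/E = 39 × 1375 / (198×10³) = 0.2708 mm.
So the gap has to take up the difference, g_min = δ_free − σL/E = 0.8464 − 0.2708 = 0.5756 mm.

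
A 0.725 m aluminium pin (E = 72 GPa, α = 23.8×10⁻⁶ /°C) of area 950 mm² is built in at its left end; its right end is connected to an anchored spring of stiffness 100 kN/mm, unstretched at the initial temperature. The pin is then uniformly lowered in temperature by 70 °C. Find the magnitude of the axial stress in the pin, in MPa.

If the spring were absent the pin would shorten by αΔT L = 23.8×10⁻⁶ × 70 × 725 = 1.208 mm.
Let P be the tensile force in the spring. The pin extends elastically by PL/(AE) and the spring stretches by P/k; together these equal δ_free.
So P = δ_free / [L/(AE) + 1/k] = 1.208 / [ 725/(950×72×10³) + 1/(100×10³) ].
P = 1.208 / 2.06×10⁻⁵ = 58640 N.
σ = P/A = 58640/950 = 61.72 MPa.

σ ≈ 61.7 MPa (tensile)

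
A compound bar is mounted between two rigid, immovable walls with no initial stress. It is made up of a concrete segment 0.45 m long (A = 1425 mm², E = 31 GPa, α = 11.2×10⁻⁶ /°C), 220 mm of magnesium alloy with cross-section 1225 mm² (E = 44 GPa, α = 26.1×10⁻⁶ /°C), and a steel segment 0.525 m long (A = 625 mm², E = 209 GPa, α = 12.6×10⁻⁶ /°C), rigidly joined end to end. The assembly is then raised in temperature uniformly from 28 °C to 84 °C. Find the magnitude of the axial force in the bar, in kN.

P ≈ 53.3 kN (compressive)

Free thermal expansion of the whole bar: Σ αᵢΔT Lᵢ = 11.2×10⁻⁶×56×450 + 26.1×10⁻⁶×56×220 + 12.6×10⁻⁶×56×525 = 0.9742 mm.
The rigid supports impose zero overall length change; the single axial force P common to all segments must satisfy P Σ Lᵢ/(AᵢEᵢ) = δ_free.
Σ Lᵢ/(AᵢEᵢ) = 450/(1425×31×10³) + 220/(1225×44×10³) + 525/(625×209×10³) = 1.829×10⁻⁵ mm/N.
So P = 0.9742 / 1.829×10⁻⁵ = 53.27 kN, compressive.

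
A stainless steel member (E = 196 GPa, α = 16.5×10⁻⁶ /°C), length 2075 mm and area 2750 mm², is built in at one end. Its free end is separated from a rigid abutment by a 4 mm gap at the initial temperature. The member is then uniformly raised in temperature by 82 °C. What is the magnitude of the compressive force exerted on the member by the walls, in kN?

Free thermal elongation = αΔT L = 16.5×10⁻⁶ × 82 × 2075 = 2.807 mm.
Since δ_free = 2.81 mm is less than the 4 mm gap, the member never touches the wall. No axial force develops.

P ≈ 0 kN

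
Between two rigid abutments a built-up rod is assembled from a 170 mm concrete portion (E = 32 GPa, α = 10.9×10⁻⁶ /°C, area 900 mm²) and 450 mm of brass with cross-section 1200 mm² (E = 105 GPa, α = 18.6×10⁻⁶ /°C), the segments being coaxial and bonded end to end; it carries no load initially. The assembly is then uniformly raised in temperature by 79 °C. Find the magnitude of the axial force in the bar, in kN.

If the supports were absent, the total length change would be Σ αᵢΔT Lᵢ = 10.9×10⁻⁶×79×170 + 18.6×10⁻⁶×79×450 = 0.8076 mm.
The rigid supports impose zero overall length change; the single axial force P common to all segments must satisfy P Σ Lᵢ/(AᵢEᵢ) = δ_free.
Σ Lᵢ/(AᵢEᵢ) = 170/(900×32×10³) + 450/(1200×105×10³) = 9.474×10⁻⁶ mm/N.
So P = 0.8076 / 9.474×10⁻⁶ = 85.24 kN, compressive.

P ≈ 85.2 kN (compressive)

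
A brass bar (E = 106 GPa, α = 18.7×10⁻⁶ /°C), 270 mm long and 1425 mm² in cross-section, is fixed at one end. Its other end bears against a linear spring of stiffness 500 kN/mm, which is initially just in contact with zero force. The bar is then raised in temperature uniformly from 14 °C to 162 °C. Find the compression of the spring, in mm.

Free thermal expansion: δ_free = αΔT L = 18.7×10⁻⁶ × 148 × 270 = 0.7473 mm.
Let P be the compressive force at the spring. The bar shortens elastically by PL/(AE) and the spring compresses by P/k; together these equal δ_free.
So P = δ_free / [L/(AE) + 1/k] = 0.7473 / [ 270/(1425×106×10³) + 1/(500×10³) ].
P = 0.7473 / 3.787×10⁻⁶ = 197300 N.
Spring compression = P/k = 197300/(500×10³) = 0.3946 mm.

δ ≈ 0.395 mm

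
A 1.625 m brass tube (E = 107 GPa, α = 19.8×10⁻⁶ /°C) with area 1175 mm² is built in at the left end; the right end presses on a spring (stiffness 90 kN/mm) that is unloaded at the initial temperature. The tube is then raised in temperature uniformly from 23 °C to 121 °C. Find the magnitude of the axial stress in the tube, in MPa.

σ ≈ 112 MPa (compressive)

The unrestrained thermal change is αΔT L = 19.8×10⁻⁶ × 98 × 1625 = 3.153 mm.
Let P be the compressive force at the spring. The tube shortens elastically by PL/(AE) and the spring compresses by P/k; together these equal δ_free.
So P = δ_free / [L/(AE) + 1/k] = 3.153 / [ 1625/(1175×107×10³) + 1/(90×10³) ].
P = 3.153 / 2.404×10⁻⁵ = 131200 N.
σ = P/A = 131200/1175 = 111.6 MPa.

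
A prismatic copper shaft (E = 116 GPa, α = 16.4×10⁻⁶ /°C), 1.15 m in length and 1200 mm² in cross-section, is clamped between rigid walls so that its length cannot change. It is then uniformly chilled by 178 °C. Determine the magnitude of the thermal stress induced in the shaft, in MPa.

σ ≈ 339 MPa (tensile)

The supports are rigid, so the total axial strain is zero. The restrained thermal strain is ε = αΔT = 16.4×10⁻⁶ × 178 = 2919.2×10⁻⁶.
The stress required to suppress this strain is σ = Eε = 116×10³ × 2919.2×10⁻⁶ = 338.6 MPa, tensile since the shaft is trying to contract.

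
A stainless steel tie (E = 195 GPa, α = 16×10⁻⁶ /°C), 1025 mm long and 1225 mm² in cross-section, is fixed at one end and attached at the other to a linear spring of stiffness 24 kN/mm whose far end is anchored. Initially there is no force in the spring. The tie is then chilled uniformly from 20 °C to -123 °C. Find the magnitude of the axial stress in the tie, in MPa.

σ ≈ 41.7 MPa (tensile)

The unrestrained thermal change is αΔT L = 16×10⁻⁶ × 143 × 1025 = 2.345 mm.
With a force P in the spring, the elastic change of the tie is PL/(AE) and that of the spring is P/k; compatibility requires their sum to equal δ_free.
P [ L/(AE) + 1/k ] = δ_free → P [ 1025/(1225×195×10³) + 1/(24×10³) ] = 2.345.
P = 2.345 / 4.596×10⁻⁵ = 51030 N.
σ = P/A = 51030/1225 = 41.66 MPa.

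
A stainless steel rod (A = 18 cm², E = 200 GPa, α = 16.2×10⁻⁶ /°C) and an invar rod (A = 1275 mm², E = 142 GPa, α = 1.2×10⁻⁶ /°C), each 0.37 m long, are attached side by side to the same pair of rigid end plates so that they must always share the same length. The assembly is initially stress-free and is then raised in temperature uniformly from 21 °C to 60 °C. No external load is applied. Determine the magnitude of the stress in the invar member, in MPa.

Both members must finish at the same length. With the larger α, the stainless steel tends to over-expand; the plates restrain it, putting the stainless steel in compression and the invar in tension. With no external load the two internal forces are equal and opposite, magnitude P.
Setting the final lengths equal and cancelling L: (α₁ − α₂)ΔT = P/(A₁E₁) + P/(A₂E₂).
|α₁ − α₂|·ΔT = 15×10⁻⁶ × 39 = 0.000585.
1/(A₁E₁) + 1/(A₂E₂) = 1/(1800×200×10³) + 1/(1275×142×10³) = 8.301×10⁻⁹ N⁻¹.
So P = 0.000585 / 8.301×10⁻⁹ = 70.47 kN.
σ_{invar} = P/A₂ = 70470/1275 = 55.27 MPa, tensile.

σ ≈ 55.3 MPa (tensile)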